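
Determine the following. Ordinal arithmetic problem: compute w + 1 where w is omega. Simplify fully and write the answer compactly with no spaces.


Compute w + 1.
Ordinal + is associative but NOT commutative; for finite n>0, n + w = w but w + n stays w+n.
w + 1 is already in normal form (a successor ordinal beyond w).
Result = w+1

w+1


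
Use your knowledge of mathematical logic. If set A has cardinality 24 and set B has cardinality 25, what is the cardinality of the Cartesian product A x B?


The Cartesian product A x B contains all ordered pairs (a, b).
|A x B| = |A| * |B| = 24 * 25 = 600

600


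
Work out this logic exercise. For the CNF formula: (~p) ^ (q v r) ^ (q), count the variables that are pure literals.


Check each variable for pure literal status:
p: pure negative
q: pure positive
r: pure positive
Pure literal count = 3

3


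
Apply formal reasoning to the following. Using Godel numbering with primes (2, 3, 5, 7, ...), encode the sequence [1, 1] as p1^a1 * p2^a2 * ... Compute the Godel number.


Encode each element as an exponent of the corresponding prime:
  2^1 = 2
  3^1 = 3
Product = 2 * 3 = 6

6


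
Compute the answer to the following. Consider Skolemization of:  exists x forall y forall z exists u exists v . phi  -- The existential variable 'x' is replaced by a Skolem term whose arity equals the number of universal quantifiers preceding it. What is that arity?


Quantifier prefix: exists x forall y forall z exists u exists v
'x' is existentially quantified at position 1.
No universal quantifiers precede it.
Skolem function arity = 0 (a Skolem constant)

0


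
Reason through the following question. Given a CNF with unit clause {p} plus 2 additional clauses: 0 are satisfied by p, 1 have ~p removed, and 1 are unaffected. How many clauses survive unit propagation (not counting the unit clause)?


Satisfied (removed): 0
Shortened (remain): 1
Unchanged (remain): 1
Remaining = 1 + 1 = 2

2


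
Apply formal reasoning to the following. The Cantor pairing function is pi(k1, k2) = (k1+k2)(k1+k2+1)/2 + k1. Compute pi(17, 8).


k1 + k2 = 25
(k1+k2)(k1+k2+1)/2 = 25 * 26 / 2 = 325
pi = 325 + 17 = 342

342


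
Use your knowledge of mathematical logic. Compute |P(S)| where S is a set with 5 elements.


The power set of a set with n elements has 2^n elements.
|P(S)| = 2^5 = 32

32


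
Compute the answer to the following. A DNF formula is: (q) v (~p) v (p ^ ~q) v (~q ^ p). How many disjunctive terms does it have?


A DNF formula is a disjunction of terms (conjunctions).
Terms are separated by v.
Counting the disjuncts: 4 terms.

4


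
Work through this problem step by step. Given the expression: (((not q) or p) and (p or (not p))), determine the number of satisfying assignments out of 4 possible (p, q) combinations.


Check all 4 assignments:
p=0, q=0: 1
p=0, q=1: 0
p=1, q=0: 1
p=1, q=1: 1
Count of True = 3

3


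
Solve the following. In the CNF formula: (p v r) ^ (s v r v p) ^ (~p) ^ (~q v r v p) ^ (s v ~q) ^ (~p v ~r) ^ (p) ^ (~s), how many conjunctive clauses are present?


A CNF formula is a conjunction of clauses.
Clauses are separated by ^.
Counting the conjuncts: 8 clauses.

8


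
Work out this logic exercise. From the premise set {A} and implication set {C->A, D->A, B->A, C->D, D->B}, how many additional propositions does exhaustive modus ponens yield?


Initial facts: {A}
Apply modus ponens to closure:
  (no implication fires)
Final known: {A}
New propositions: {(none)}
Count = 0

0


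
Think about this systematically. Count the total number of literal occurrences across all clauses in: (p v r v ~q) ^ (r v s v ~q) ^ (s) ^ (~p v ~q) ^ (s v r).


Counting literals in each clause:
Clause 1: 3 literal(s)
Clause 2: 3 literal(s)
Clause 3: 1 literal(s)
Clause 4: 2 literal(s)
Clause 5: 2 literal(s)
Total = 11

11


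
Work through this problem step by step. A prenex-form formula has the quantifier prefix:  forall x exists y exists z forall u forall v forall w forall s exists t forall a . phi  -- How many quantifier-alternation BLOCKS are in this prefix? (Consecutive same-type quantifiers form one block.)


Quantifier-type sequence: A E E A A A A E A  (A=forall, E=exists)
Group into maximal same-type runs:
  Ax1 | Ex2 | Ax4 | Ex1 | Ax1
Number of blocks = 5

5


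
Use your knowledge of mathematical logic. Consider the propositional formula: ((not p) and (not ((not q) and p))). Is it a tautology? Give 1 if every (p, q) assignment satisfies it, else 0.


Check all 4 assignments:
p=0, q=0: 1
p=0, q=1: 1
p=1, q=0: 0
p=1, q=1: 0
Satisfying count = 2/4.
Tautology iff count = 4: no.

0


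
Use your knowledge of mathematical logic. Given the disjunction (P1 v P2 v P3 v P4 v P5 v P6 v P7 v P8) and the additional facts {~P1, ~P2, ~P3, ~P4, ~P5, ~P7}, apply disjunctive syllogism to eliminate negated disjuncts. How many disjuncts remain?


Original disjuncts (8): P1, P2, P3, P4, P5, P6, P7, P8
Negated (eliminate): ~P1, ~P2, ~P3, ~P4, ~P5, ~P7
Remaining disjuncts: P6, P8
Count = 8 - 6 = 2

2


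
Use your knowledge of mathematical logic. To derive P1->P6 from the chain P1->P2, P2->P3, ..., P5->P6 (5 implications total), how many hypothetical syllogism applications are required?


With 5 implications in a chain connecting 6 propositions:
P1->P2, P2->P3, ..., P5->P6
Steps needed = (number of implications) - 1 = 5 - 1 = 4

4


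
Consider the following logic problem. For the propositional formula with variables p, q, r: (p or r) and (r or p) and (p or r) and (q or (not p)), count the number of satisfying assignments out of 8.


Evaluate all 8 assignments for p, q, r:
p=0, q=0, r=0: 0
p=0, q=0, r=1: 1
p=0, q=1, r=0: 0
p=0, q=1, r=1: 1
p=1, q=0, r=0: 0
p=1, q=0, r=1: 0
p=1, q=1, r=0: 1
p=1, q=1, r=1: 1
Satisfying count = 4

4


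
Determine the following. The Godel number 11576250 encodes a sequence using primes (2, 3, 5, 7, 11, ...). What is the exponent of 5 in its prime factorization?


Factorize 11576250 by dividing by 5 repeatedly.
Division steps: 5 divides 11576250 exactly 4 time(s).
Exponent of 5 = 4

4


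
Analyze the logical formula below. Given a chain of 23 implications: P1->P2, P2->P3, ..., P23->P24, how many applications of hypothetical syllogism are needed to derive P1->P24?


With 23 implications in a chain connecting 24 propositions:
P1->P2, P2->P3, ..., P23->P24
Steps needed = (number of implications) - 1 = 23 - 1 = 22

22


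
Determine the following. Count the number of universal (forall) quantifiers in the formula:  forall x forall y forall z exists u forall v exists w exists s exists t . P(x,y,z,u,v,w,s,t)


Quantifier prefix: forall x forall y forall z exists u forall v exists w exists s exists t
Mark each quantifier type:
  U U U E U E E E
Universal count = 4, Existential count = 4
Asked for universal (forall) quantifiers: 4

4


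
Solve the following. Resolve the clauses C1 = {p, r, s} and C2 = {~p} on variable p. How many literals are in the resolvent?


Remove p from C1 and ~p from C2.
C1 remainder: {r, s}
C2 remainder: {}
Union (resolvent): {r, s}
Resolvent has 2 literal(s).

2


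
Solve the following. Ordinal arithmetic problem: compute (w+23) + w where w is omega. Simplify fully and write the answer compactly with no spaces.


Compute (w+23) + w.
Ordinal + is associative but NOT commutative; for finite n>0, n + w = w but w + n stays w+n.
(w+23) + w = w + (23+w) = w + w = w*2 (the finite tail 23 is absorbed by the right w).
Result = w*2

w*2


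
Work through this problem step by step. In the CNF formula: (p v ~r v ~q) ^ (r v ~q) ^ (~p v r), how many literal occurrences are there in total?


Counting literals in each clause:
Clause 1: 3 literal(s)
Clause 2: 2 literal(s)
Clause 3: 2 literal(s)
Total = 7

7


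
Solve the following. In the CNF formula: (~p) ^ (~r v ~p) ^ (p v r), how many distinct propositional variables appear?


Identify each variable that appears in the formula.
Variables found: p, r
Count = 2

2


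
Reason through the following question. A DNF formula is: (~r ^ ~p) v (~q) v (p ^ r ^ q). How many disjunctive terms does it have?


A DNF formula is a disjunction of terms (conjunctions).
Terms are separated by v.
Counting the disjuncts: 3 terms.

3


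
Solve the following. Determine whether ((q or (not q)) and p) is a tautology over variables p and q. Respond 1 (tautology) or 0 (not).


Check all 4 assignments:
p=0, q=0: 0
p=0, q=1: 0
p=1, q=0: 1
p=1, q=1: 1
Satisfying count = 2/4.
Tautology iff count = 4: no.

0


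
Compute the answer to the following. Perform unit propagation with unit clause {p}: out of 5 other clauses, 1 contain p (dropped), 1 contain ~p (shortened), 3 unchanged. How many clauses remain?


Satisfied (removed): 1
Shortened (remain): 1
Unchanged (remain): 3
Remaining = 1 + 3 = 4

4


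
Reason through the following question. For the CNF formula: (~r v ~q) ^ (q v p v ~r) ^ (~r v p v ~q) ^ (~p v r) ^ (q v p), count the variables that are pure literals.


Check each variable for pure literal status:
p: mixed (not pure)
q: mixed (not pure)
r: mixed (not pure)
Pure literal count = 0

0


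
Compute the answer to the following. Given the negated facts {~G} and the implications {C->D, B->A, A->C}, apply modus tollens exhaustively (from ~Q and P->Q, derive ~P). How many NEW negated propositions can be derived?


Initial negated facts: {~G}
Apply modus tollens to closure:
  (no implication fires)
Final negated: {~G}
New negations: {(none)}
Count = 0

0


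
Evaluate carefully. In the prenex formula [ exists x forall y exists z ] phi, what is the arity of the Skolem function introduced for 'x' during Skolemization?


Quantifier prefix: exists x forall y exists z
'x' is existentially quantified at position 1.
No universal quantifiers precede it.
Skolem function arity = 0 (a Skolem constant)

0


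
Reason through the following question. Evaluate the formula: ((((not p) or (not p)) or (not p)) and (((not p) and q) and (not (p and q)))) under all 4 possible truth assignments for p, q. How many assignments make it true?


Check all 4 assignments:
p=0, q=0: 0
p=0, q=1: 1
p=1, q=0: 0
p=1, q=1: 0
Count of True = 1

1


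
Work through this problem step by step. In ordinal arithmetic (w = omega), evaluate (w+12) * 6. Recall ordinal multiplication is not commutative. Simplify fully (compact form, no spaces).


Compute (w+12) * 6.
Ordinal * is associative and left-distributive over +, but NOT commutative; for finite n>1, n*w = w but w*n stays w*n.
(w+12) * 6 = (w+12) repeated 6 times. Each intermediate +12 is absorbed by the following w; only the last survives: w*6+12.
Result = w*6+12

w*6+12


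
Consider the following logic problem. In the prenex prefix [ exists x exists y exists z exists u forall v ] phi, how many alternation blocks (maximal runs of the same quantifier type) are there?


Quantifier-type sequence: E E E E A  (A=forall, E=exists)
Group into maximal same-type runs:
  Ex4 | Ax1
Number of blocks = 2

2


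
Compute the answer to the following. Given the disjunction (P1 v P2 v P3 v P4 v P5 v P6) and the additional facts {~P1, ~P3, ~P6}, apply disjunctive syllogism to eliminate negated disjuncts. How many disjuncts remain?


Original disjuncts (6): P1, P2, P3, P4, P5, P6
Negated (eliminate): ~P1, ~P3, ~P6
Remaining disjuncts: P2, P4, P5
Count = 6 - 3 = 3

3


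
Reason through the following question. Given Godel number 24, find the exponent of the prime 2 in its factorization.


Factorize 24 by dividing by 2 repeatedly.
Division steps: 2 divides 24 exactly 3 time(s).
Exponent of 2 = 3

3


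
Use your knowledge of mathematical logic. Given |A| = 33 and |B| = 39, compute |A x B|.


The Cartesian product A x B contains all ordered pairs (a, b).
|A x B| = |A| * |B| = 33 * 39 = 1287

1287


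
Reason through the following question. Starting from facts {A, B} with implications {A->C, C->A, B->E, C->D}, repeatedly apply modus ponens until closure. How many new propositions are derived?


Initial facts: {A, B}
Apply modus ponens to closure:
  A and A->C  =>  C
  B and B->E  =>  E
  C and C->D  =>  D
Final known: {A, B, C, D, E}
New propositions: {C, D, E}
Count = 3

3


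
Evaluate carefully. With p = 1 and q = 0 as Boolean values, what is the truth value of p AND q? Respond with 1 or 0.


p = 1, q = 0
Operation: p AND q
Evaluate: 1 AND 0 = 0

0


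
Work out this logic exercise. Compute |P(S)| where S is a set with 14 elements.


The power set of a set with n elements has 2^n elements.
|P(S)| = 2^14 = 16384

16384


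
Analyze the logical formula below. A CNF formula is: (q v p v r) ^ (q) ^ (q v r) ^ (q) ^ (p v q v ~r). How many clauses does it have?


A CNF formula is a conjunction of clauses.
Clauses are separated by ^.
Counting the conjuncts: 5 clauses.

5


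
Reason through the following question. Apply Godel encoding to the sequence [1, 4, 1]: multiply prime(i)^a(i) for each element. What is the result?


Encode each element as an exponent of the corresponding prime:
  2^1 = 2
  3^4 = 81
  5^1 = 5
Product = 2 * 81 * 5 = 810

810


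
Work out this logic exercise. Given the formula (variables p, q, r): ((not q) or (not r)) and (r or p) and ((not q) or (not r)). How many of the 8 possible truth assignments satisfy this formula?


Evaluate all 8 assignments for p, q, r:
p=0, q=0, r=0: 0
p=0, q=0, r=1: 1
p=0, q=1, r=0: 0
p=0, q=1, r=1: 0
p=1, q=0, r=0: 1
p=1, q=0, r=1: 1
p=1, q=1, r=0: 1
p=1, q=1, r=1: 0
Satisfying count = 4

4


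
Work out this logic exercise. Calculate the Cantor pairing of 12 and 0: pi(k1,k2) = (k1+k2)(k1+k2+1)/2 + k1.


k1 + k2 = 12
(k1+k2)(k1+k2+1)/2 = 12 * 13 / 2 = 78
pi = 78 + 12 = 90

90


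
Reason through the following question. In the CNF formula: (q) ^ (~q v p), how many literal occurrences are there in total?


Counting literals in each clause:
Clause 1: 1 literal(s)
Clause 2: 2 literal(s)
Total = 3

3


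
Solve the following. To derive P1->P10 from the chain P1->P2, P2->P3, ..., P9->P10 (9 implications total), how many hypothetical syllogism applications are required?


With 9 implications in a chain connecting 10 propositions:
P1->P2, P2->P3, ..., P9->P10
Steps needed = (number of implications) - 1 = 9 - 1 = 8

8


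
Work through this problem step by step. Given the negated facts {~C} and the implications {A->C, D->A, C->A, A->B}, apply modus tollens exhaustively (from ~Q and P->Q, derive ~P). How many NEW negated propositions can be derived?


Initial negated facts: {~C}
Apply modus tollens to closure:
  ~C and A->C  =>  ~A
  ~A and D->A  =>  ~D
Final negated: {~A, ~C, ~D}
New negations: {~A, ~D}
Count = 2

2


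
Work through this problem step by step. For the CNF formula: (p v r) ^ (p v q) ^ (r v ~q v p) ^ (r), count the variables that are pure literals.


Check each variable for pure literal status:
p: pure positive
q: mixed (not pure)
r: pure positive
Pure literal count = 2

2


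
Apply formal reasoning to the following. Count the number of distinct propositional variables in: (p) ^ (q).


Identify each variable that appears in the formula.
Variables found: p, q
Count = 2

2


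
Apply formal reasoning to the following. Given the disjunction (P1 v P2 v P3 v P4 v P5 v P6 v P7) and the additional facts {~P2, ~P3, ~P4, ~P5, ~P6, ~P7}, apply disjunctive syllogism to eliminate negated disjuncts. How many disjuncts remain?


Original disjuncts (7): P1, P2, P3, P4, P5, P6, P7
Negated (eliminate): ~P2, ~P3, ~P4, ~P5, ~P6, ~P7
Remaining disjuncts: P1
Count = 7 - 6 = 1

1


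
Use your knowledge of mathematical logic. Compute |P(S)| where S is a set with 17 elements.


The power set of a set with n elements has 2^n elements.
|P(S)| = 2^17 = 131072

131072


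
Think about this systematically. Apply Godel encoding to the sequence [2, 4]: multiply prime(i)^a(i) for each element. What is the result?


Encode each element as an exponent of the corresponding prime:
  2^2 = 4
  3^4 = 81
Product = 4 * 81 = 324

324


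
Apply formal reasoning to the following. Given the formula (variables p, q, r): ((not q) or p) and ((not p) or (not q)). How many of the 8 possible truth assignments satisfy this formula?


Evaluate all 8 assignments for p, q, r:
p=0, q=0, r=0: 1
p=0, q=0, r=1: 1
p=0, q=1, r=0: 0
p=0, q=1, r=1: 0
p=1, q=0, r=0: 1
p=1, q=0, r=1: 1
p=1, q=1, r=0: 0
p=1, q=1, r=1: 0
Satisfying count = 4

4


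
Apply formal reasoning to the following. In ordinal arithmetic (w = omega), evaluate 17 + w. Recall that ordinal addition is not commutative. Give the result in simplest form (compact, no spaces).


Compute 17 + w.
Ordinal + is associative but NOT commutative; for finite n>0, n + w = w but w + n stays w+n.
Any finite left addend is absorbed by w on the right: 17 + w = w.
Result = w

w


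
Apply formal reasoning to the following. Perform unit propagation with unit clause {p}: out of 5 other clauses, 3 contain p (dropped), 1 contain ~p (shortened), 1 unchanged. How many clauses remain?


Satisfied (removed): 3
Shortened (remain): 1
Unchanged (remain): 1
Remaining = 1 + 1 = 2

2


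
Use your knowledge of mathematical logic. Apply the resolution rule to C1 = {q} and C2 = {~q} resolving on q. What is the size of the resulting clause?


Remove q from C1 and ~q from C2.
C1 remainder: {}
C2 remainder: {}
Union (resolvent): {} (empty clause)
Resolvent has 0 literal(s).

0


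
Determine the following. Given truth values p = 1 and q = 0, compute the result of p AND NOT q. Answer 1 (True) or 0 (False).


p = 1, q = 0
Operation: p AND NOT q
Evaluate: 1 AND NOT 0 = 1

1


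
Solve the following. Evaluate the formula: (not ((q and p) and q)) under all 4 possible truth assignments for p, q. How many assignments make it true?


Check all 4 assignments:
p=0, q=0: 1
p=0, q=1: 1
p=1, q=0: 1
p=1, q=1: 0
Count of True = 3

3


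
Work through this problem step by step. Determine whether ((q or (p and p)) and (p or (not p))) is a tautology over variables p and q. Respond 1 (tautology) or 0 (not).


Check all 4 assignments:
p=0, q=0: 0
p=0, q=1: 1
p=1, q=0: 1
p=1, q=1: 1
Satisfying count = 3/4.
Tautology iff count = 4: no.

0


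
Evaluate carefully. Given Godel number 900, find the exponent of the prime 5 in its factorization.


Factorize 900 by dividing by 5 repeatedly.
Division steps: 5 divides 900 exactly 2 time(s).
Exponent of 5 = 2

2


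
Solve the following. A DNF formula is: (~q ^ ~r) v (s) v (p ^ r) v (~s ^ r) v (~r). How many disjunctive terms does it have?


A DNF formula is a disjunction of terms (conjunctions).
Terms are separated by v.
Counting the disjuncts: 5 terms.

5


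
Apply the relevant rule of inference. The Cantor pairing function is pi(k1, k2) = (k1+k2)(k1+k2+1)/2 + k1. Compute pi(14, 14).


k1 + k2 = 28
(k1+k2)(k1+k2+1)/2 = 28 * 29 / 2 = 406
pi = 406 + 14 = 420

420


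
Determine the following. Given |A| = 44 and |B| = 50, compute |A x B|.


The Cartesian product A x B contains all ordered pairs (a, b).
|A x B| = |A| * |B| = 44 * 50 = 2200

2200


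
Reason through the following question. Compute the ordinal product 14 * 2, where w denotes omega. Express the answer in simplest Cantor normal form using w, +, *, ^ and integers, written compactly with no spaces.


Compute 14 * 2.
Ordinal * is associative and left-distributive over +, but NOT commutative; for finite n>1, n*w = w but w*n stays w*n.
Both finite; ordinal * agrees with natural *: 14 * 2 = 28.
Result = 28

28


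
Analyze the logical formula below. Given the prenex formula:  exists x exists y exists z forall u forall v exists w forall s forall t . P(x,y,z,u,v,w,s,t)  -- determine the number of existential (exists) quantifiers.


Quantifier prefix: exists x exists y exists z forall u forall v exists w forall s forall t
Mark each quantifier type:
  E E E U U E U U
Universal count = 4, Existential count = 4
Asked for existential (exists) quantifiers: 4

4


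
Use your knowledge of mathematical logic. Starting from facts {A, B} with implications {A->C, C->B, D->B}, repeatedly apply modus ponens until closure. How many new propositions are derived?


Initial facts: {A, B}
Apply modus ponens to closure:
  A and A->C  =>  C
Final known: {A, B, C}
New propositions: {C}
Count = 1

1


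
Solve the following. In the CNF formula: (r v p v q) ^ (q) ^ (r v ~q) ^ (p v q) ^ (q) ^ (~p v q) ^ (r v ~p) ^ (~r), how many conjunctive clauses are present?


A CNF formula is a conjunction of clauses.
Clauses are separated by ^.
Counting the conjuncts: 8 clauses.

8


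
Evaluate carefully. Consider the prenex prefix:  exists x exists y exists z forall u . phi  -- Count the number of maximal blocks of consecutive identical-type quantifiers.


Quantifier-type sequence: E E E A  (A=forall, E=exists)
Group into maximal same-type runs:
  Ex3 | Ax1
Number of blocks = 2

2


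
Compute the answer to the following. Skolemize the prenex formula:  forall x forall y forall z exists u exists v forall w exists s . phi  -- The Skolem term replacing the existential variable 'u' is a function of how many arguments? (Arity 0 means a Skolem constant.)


Quantifier prefix: forall x forall y forall z exists u exists v forall w exists s
'u' is existentially quantified at position 4.
Universal variables preceding it: x, y, z
Skolem function arity = 3

3


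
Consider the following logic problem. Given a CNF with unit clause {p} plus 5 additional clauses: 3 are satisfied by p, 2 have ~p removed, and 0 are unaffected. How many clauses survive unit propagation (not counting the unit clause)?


Satisfied (removed): 3
Shortened (remain): 2
Unchanged (remain): 0
Remaining = 2 + 0 = 2

2


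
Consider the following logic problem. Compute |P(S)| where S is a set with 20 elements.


The power set of a set with n elements has 2^n elements.
|P(S)| = 2^20 = 1048576

1048576


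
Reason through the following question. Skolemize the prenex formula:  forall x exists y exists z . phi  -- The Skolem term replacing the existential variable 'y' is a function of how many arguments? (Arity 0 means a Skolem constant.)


Quantifier prefix: forall x exists y exists z
'y' is existentially quantified at position 2.
Universal variables preceding it: x
Skolem function arity = 1

1


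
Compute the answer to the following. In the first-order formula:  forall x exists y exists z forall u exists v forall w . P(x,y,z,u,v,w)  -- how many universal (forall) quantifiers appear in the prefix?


Quantifier prefix: forall x exists y exists z forall u exists v forall w
Mark each quantifier type:
  U E E U E U
Universal count = 3, Existential count = 3
Asked for universal (forall) quantifiers: 3

3


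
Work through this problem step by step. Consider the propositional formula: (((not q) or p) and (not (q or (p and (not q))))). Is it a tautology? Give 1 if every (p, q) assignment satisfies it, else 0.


Check all 4 assignments:
p=0, q=0: 1
p=0, q=1: 0
p=1, q=0: 0
p=1, q=1: 0
Satisfying count = 1/4.
Tautology iff count = 4: no.

0


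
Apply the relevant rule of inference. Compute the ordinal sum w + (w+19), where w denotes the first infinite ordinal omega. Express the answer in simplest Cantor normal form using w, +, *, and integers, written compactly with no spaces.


Compute w + (w+19).
Ordinal + is associative but NOT commutative; for finite n>0, n + w = w but w + n stays w+n.
w + (w+19) = (w+w) + 19 = w*2+19.
Result = w*2+19

w*2+19


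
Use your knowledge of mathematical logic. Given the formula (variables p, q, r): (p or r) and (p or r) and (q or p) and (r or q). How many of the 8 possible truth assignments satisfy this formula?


Evaluate all 8 assignments for p, q, r:
p=0, q=0, r=0: 0
p=0, q=0, r=1: 0
p=0, q=1, r=0: 0
p=0, q=1, r=1: 1
p=1, q=0, r=0: 0
p=1, q=0, r=1: 1
p=1, q=1, r=0: 1
p=1, q=1, r=1: 1
Satisfying count = 4

4


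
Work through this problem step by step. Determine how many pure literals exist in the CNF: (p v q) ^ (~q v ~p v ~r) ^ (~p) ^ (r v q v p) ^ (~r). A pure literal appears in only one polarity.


Check each variable for pure literal status:
p: mixed (not pure)
q: mixed (not pure)
r: mixed (not pure)
Pure literal count = 0

0


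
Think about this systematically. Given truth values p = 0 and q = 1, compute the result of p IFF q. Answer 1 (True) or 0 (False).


p = 0, q = 1
Operation: p IFF q
Evaluate: 0 IFF 1 = 0

0


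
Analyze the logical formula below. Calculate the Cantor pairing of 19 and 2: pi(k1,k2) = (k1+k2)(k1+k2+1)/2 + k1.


k1 + k2 = 21
(k1+k2)(k1+k2+1)/2 = 21 * 22 / 2 = 231
pi = 231 + 19 = 250

250


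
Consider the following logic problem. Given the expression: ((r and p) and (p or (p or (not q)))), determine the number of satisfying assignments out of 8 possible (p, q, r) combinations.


Check all 8 assignments:
p=0, q=0, r=0: 0
p=0, q=0, r=1: 0
p=0, q=1, r=0: 0
p=0, q=1, r=1: 0
p=1, q=0, r=0: 0
p=1, q=0, r=1: 1
p=1, q=1, r=0: 0
p=1, q=1, r=1: 1
Count of True = 2

2


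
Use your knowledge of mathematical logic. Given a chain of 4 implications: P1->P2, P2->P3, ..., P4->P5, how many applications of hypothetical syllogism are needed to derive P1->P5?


With 4 implications in a chain connecting 5 propositions:
P1->P2, P2->P3, ..., P4->P5
Steps needed = (number of implications) - 1 = 4 - 1 = 3

3


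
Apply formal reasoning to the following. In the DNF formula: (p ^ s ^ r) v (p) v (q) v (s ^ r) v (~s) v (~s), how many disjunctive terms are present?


A DNF formula is a disjunction of terms (conjunctions).
Terms are separated by v.
Counting the disjuncts: 6 terms.

6


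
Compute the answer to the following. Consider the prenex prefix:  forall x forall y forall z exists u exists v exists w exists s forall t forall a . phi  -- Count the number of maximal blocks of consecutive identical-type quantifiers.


Quantifier-type sequence: A A A E E E E A A  (A=forall, E=exists)
Group into maximal same-type runs:
  Ax3 | Ex4 | Ax2
Number of blocks = 3

3


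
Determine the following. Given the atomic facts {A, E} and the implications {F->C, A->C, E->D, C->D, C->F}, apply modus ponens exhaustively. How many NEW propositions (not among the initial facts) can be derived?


Initial facts: {A, E}
Apply modus ponens to closure:
  A and A->C  =>  C
  E and E->D  =>  D
  C and C->F  =>  F
Final known: {A, C, D, E, F}
New propositions: {C, D, F}
Count = 3

3


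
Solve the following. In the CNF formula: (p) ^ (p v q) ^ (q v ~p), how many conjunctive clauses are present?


A CNF formula is a conjunction of clauses.
Clauses are separated by ^.
Counting the conjuncts: 3 clauses.

3


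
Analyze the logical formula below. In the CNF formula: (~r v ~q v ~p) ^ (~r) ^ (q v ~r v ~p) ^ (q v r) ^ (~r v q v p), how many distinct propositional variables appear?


Identify each variable that appears in the formula.
Variables found: p, q, r
Count = 3

3


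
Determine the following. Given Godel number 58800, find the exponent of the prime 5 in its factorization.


Factorize 58800 by dividing by 5 repeatedly.
Division steps: 5 divides 58800 exactly 2 time(s).
Exponent of 5 = 2

2


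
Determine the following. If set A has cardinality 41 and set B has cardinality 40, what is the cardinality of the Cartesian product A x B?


The Cartesian product A x B contains all ordered pairs (a, b).
|A x B| = |A| * |B| = 41 * 40 = 1640

1640


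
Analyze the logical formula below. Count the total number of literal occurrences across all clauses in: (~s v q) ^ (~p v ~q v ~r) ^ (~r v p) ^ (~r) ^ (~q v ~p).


Counting literals in each clause:
Clause 1: 2 literal(s)
Clause 2: 3 literal(s)
Clause 3: 2 literal(s)
Clause 4: 1 literal(s)
Clause 5: 2 literal(s)
Total = 10

10


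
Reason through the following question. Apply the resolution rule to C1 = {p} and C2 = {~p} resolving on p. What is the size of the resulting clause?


Remove p from C1 and ~p from C2.
C1 remainder: {}
C2 remainder: {}
Union (resolvent): {} (empty clause)
Resolvent has 0 literal(s).

0


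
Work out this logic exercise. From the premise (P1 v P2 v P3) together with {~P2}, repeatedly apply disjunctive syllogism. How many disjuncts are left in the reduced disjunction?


Original disjuncts (3): P1, P2, P3
Negated (eliminate): ~P2
Remaining disjuncts: P1, P3
Count = 3 - 1 = 2

2


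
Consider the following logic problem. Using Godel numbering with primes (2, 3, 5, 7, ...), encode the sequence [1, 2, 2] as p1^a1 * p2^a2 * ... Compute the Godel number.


Encode each element as an exponent of the corresponding prime:
  2^1 = 2
  3^2 = 9
  5^2 = 25
Product = 2 * 9 * 25 = 450

450


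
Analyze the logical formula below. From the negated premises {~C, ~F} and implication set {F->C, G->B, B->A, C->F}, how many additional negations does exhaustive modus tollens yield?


Initial negated facts: {~C, ~F}
Apply modus tollens to closure:
  (no implication fires)
Final negated: {~C, ~F}
New negations: {(none)}
Count = 0

0


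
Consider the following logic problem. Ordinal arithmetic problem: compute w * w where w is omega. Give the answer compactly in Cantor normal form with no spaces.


Compute w * w.
Ordinal * is associative and left-distributive over +, but NOT commutative; for finite n>1, n*w = w but w*n stays w*n.
w * w = w^2 by definition.
Result = w^2

w^2


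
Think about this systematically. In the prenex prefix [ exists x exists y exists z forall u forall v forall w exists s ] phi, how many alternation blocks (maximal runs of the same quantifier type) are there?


Quantifier-type sequence: E E E A A A E  (A=forall, E=exists)
Group into maximal same-type runs:
  Ex3 | Ax3 | Ex1
Number of blocks = 3

3


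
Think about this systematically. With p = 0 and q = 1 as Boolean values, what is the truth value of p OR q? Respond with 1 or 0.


p = 0, q = 1
Operation: p OR q
Evaluate: 0 OR 1 = 1

1


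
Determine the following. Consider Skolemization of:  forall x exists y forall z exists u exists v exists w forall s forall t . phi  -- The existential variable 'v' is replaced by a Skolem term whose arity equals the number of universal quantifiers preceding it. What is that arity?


Quantifier prefix: forall x exists y forall z exists u exists v exists w forall s forall t
'v' is existentially quantified at position 5.
Universal variables preceding it: x, z
Skolem function arity = 2

2


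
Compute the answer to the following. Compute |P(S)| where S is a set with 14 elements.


The power set of a set with n elements has 2^n elements.
|P(S)| = 2^14 = 16384

16384


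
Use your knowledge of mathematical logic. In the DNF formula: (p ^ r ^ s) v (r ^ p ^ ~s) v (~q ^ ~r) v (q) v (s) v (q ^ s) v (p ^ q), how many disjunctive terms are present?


A DNF formula is a disjunction of terms (conjunctions).
Terms are separated by v.
Counting the disjuncts: 7 terms.

7


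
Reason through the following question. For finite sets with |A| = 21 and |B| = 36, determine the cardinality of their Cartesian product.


The Cartesian product A x B contains all ordered pairs (a, b).
|A x B| = |A| * |B| = 21 * 36 = 756

756


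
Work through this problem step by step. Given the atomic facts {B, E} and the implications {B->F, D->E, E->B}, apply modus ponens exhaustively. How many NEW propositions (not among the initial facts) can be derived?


Initial facts: {B, E}
Apply modus ponens to closure:
  B and B->F  =>  F
Final known: {B, E, F}
New propositions: {F}
Count = 1

1


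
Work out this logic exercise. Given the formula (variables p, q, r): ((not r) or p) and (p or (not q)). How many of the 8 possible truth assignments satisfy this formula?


Evaluate all 8 assignments for p, q, r:
p=0, q=0, r=0: 1
p=0, q=0, r=1: 0
p=0, q=1, r=0: 0
p=0, q=1, r=1: 0
p=1, q=0, r=0: 1
p=1, q=0, r=1: 1
p=1, q=1, r=0: 1
p=1, q=1, r=1: 1
Satisfying count = 5

5


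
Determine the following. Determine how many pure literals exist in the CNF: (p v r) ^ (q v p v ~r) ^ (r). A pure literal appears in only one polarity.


Check each variable for pure literal status:
p: pure positive
q: pure positive
r: mixed (not pure)
Pure literal count = 2

2


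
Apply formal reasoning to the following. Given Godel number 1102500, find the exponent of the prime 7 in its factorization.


Factorize 1102500 by dividing by 7 repeatedly.
Division steps: 7 divides 1102500 exactly 2 time(s).
Exponent of 7 = 2

2


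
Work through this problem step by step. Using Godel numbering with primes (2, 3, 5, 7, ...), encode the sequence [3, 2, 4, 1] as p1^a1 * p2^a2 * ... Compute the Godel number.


Encode each element as an exponent of the corresponding prime:
  2^3 = 8
  3^2 = 9
  5^4 = 625
  7^1 = 7
Product = 8 * 9 * 625 * 7 = 315000

315000


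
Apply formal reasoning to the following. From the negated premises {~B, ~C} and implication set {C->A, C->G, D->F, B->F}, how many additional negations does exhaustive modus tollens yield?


Initial negated facts: {~B, ~C}
Apply modus tollens to closure:
  (no implication fires)
Final negated: {~B, ~C}
New negations: {(none)}
Count = 0

0


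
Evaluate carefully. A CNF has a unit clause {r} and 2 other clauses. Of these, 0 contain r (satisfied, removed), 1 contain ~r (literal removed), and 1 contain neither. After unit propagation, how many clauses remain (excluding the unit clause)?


Satisfied (removed): 0
Shortened (remain): 1
Unchanged (remain): 1
Remaining = 1 + 1 = 2

2


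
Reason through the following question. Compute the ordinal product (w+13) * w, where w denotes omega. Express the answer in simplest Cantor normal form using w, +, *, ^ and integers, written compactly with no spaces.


Compute (w+13) * w.
Ordinal * is associative and left-distributive over +, but NOT commutative; for finite n>1, n*w = w but w*n stays w*n.
(w+13) * w = sup{(w+13)*k : k<w} = sup{w*k+13} = w^2 (the +13 tail is absorbed in the limit).
Result = w^2

w^2


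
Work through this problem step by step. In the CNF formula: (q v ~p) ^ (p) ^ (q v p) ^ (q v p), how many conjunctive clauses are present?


A CNF formula is a conjunction of clauses.
Clauses are separated by ^.
Counting the conjuncts: 4 clauses.

4


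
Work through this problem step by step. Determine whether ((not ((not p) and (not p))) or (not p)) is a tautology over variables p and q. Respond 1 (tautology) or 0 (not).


Check all 4 assignments:
p=0, q=0: 1
p=0, q=1: 1
p=1, q=0: 1
p=1, q=1: 1
Satisfying count = 4/4.
Tautology iff count = 4: yes.

1


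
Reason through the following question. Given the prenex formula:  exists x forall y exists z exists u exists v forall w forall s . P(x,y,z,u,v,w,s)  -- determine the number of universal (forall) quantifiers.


Quantifier prefix: exists x forall y exists z exists u exists v forall w forall s
Mark each quantifier type:
  E U E E E U U
Universal count = 3, Existential count = 4
Asked for universal (forall) quantifiers: 3

3


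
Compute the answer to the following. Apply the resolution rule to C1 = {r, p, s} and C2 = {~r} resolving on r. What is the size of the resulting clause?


Remove r from C1 and ~r from C2.
C1 remainder: {p, s}
C2 remainder: {}
Union (resolvent): {p, s}
Resolvent has 2 literal(s).

2


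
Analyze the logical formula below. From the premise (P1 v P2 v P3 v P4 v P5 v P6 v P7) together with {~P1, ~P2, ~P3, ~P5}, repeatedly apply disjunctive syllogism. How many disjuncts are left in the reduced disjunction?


Original disjuncts (7): P1, P2, P3, P4, P5, P6, P7
Negated (eliminate): ~P1, ~P2, ~P3, ~P5
Remaining disjuncts: P4, P6, P7
Count = 7 - 4 = 3

3


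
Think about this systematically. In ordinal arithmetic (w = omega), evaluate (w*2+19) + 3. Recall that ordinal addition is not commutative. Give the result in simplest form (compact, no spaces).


Compute (w*2+19) + 3.
Ordinal + is associative but NOT commutative; for finite n>0, n + w = w but w + n stays w+n.
By associativity: (w*2+19) + 3 = w*2 + (19+3) = w*2+22.
Result = w*2+22

w*2+22


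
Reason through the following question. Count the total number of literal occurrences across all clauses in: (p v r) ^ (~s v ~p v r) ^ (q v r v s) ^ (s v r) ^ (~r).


Counting literals in each clause:
Clause 1: 2 literal(s)
Clause 2: 3 literal(s)
Clause 3: 3 literal(s)
Clause 4: 2 literal(s)
Clause 5: 1 literal(s)
Total = 11

11


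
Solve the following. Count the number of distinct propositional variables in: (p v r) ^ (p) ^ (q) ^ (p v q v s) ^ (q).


Identify each variable that appears in the formula.
Variables found: p, q, r, s
Count = 4

4


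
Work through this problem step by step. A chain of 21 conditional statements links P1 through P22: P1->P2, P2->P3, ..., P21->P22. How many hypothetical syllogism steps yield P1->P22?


With 21 implications in a chain connecting 22 propositions:
P1->P2, P2->P3, ..., P21->P22
Steps needed = (number of implications) - 1 = 21 - 1 = 20

20


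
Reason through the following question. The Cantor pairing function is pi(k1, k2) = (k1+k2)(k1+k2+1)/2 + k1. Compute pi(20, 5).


k1 + k2 = 25
(k1+k2)(k1+k2+1)/2 = 25 * 26 / 2 = 325
pi = 325 + 20 = 345

345


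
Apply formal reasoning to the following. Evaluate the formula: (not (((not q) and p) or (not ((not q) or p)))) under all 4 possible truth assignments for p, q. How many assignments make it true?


Check all 4 assignments:
p=0, q=0: 1
p=0, q=1: 0
p=1, q=0: 0
p=1, q=1: 1
Count of True = 2

2


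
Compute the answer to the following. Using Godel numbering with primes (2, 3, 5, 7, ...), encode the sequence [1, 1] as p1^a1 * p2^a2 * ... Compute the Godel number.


Encode each element as an exponent of the corresponding prime:
  2^1 = 2
  3^1 = 3
Product = 2 * 3 = 6

6


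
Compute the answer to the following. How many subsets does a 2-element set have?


The power set of a set with n elements has 2^n elements.
|P(S)| = 2^2 = 4

4


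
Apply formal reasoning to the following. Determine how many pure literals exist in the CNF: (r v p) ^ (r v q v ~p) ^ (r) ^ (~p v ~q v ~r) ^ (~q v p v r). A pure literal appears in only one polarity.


Check each variable for pure literal status:
p: mixed (not pure)
q: mixed (not pure)
r: mixed (not pure)
Pure literal count = 0

0


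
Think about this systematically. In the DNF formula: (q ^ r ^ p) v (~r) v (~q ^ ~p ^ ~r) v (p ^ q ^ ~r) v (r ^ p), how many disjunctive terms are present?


A DNF formula is a disjunction of terms (conjunctions).
Terms are separated by v.
Counting the disjuncts: 5 terms.

5


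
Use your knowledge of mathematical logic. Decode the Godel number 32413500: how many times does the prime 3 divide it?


Factorize 32413500 by dividing by 3 repeatedly.
Division steps: 3 divides 32413500 exactly 3 time(s).
Exponent of 3 = 3

3


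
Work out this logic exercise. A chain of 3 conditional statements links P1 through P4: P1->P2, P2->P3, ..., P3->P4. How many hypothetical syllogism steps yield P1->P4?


With 3 implications in a chain connecting 4 propositions:
P1->P2, P2->P3, ..., P3->P4
Steps needed = (number of implications) - 1 = 3 - 1 = 2

2


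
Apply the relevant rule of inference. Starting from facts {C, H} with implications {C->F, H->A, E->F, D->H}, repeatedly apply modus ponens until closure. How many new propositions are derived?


Initial facts: {C, H}
Apply modus ponens to closure:
  C and C->F  =>  F
  H and H->A  =>  A
Final known: {A, C, F, H}
New propositions: {A, F}
Count = 2

2


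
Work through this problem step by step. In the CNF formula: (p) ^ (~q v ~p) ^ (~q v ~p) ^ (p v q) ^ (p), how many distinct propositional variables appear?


Identify each variable that appears in the formula.
Variables found: p, q
Count = 2

2


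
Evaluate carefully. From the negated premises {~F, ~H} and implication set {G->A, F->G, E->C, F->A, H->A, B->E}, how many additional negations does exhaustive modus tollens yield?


Initial negated facts: {~F, ~H}
Apply modus tollens to closure:
  (no implication fires)
Final negated: {~F, ~H}
New negations: {(none)}
Count = 0

0
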